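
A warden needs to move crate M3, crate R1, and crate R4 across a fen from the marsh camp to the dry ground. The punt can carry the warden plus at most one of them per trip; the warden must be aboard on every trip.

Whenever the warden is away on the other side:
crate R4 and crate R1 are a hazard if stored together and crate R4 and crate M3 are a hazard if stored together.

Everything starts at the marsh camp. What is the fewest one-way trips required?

Counting alone: the warden can take at most 1 across per trip to the dry ground, so moving all 3 needs at least 3 loaded trips out, with a return between consecutive ones — at least 5 crossings.
The safety rule pushes this higher. Following every safe sequence of crossings, the most of the 3 that can be at the dry ground as the punt arrives there on crossing 5 is 2 — never all 3.
So no plan with fewer than 7 crossings exists, and this one achieves 7:
1. Warden goes to the dry ground with crate R4.  [the marsh camp: crate M3, crate R1 | the dry ground: crate R4]
2. Warden goes back to the marsh camp alone.  [the marsh camp: crate M3, crate R1 | the dry ground: crate R4]
3. Warden goes to the dry ground with crate M3.  [the marsh camp: crate R1 | the dry ground: crate M3, crate R4]
4. Warden goes back to the marsh camp with crate R4.  [the marsh camp: crate R1, crate R4 | the dry ground: crate M3]
5. Warden goes to the dry ground with crate R1.  [the marsh camp: crate R4 | the dry ground: crate M3, crate R1]
6. Warden goes back to the marsh camp alone.  [the marsh camp: crate R4 | the dry ground: crate M3, crate R1]
7. Warden goes to the dry ground with crate R4.  [the marsh camp: — | the dry ground: crate M3, crate R1, crate R4]

7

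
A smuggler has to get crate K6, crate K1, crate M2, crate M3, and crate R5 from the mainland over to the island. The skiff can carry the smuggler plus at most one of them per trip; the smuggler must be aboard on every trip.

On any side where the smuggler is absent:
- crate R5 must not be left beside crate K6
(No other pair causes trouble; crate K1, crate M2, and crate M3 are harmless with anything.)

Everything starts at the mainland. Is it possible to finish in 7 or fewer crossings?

No

Counting alone: the smuggler can take at most 1 across per trip to the island, so moving all 5 needs at least 5 loaded trips out, with a return between consecutive ones — at least 9 crossings.
Since 7 < 9, 7 crossings cannot be enough. (The shortest complete plan in fact takes 9:)
1. Smuggler goes to the island with crate K6.
2. Smuggler goes back to the mainland alone.
3. Smuggler goes to the island with crate K1.
4. Smuggler goes back to the mainland alone.
5. Smuggler goes to the island with crate M2.
6. Smuggler goes back to the mainland alone.
7. Smuggler goes to the island with crate M3.
8. Smuggler goes back to the mainland alone.
9. Smuggler goes to the island with crate R5.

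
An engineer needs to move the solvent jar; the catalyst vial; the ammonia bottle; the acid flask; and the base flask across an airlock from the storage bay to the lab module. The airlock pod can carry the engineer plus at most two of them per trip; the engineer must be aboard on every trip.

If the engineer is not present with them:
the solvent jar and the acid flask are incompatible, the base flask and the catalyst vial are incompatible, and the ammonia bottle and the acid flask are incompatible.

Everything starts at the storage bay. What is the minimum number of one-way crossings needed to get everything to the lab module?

5

Counting alone: the engineer can take at most 2 across per trip to the lab module, so moving all 5 needs at least 3 loaded trips out, with a return between consecutive ones — at least 5 crossings.
The plan below uses exactly 5 crossings, so it is optimal:
1. Engineer goes to the lab module with the acid flask and the catalyst vial.  [the storage bay: the ammonia bottle, the base flask, the solvent jar | the lab module: the acid flask, the catalyst vial]
2. Engineer goes back to the storage bay alone.  [the storage bay: the ammonia bottle, the base flask, the solvent jar | the lab module: the acid flask, the catalyst vial]
3. Engineer goes to the lab module with the ammonia bottle and the solvent jar.  [the storage bay: the base flask | the lab module: the acid flask, the ammonia bottle, the catalyst vial, the solvent jar]
4. Engineer goes back to the storage bay with the acid flask.  [the storage bay: the acid flask, the base flask | the lab module: the ammonia bottle, the catalyst vial, the solvent jar]
5. Engineer goes to the lab module with the acid flask and the base flask.  [the storage bay: — | the lab module: the acid flask, the ammonia bottle, the base flask, the catalyst vial, the solvent jar]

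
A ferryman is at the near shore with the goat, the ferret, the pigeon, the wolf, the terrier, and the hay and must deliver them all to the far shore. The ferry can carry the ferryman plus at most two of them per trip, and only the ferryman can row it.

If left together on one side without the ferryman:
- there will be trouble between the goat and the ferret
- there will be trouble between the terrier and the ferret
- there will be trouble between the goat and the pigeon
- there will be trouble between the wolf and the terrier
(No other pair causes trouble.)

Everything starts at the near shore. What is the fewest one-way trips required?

Counting alone: the ferryman can take at most 2 across per trip to the far shore, so moving all 6 needs at least 3 loaded trips out, with a return between consecutive ones — at least 5 crossings.
The safety rule pushes this higher. Following every safe sequence of crossings, the most of the 6 that can be at the far shore as the ferry arrives there on crossing 5 is 5 — never all 6.
So no plan with fewer than 7 crossings exists, and this one achieves 7:
1. Ferryman goes to the far shore with the goat and the terrier.  [the near shore: the ferret, the hay, the pigeon, the wolf | the far shore: the goat, the terrier]
2. Ferryman goes back to the near shore alone.  [the near shore: the ferret, the hay, the pigeon, the wolf | the far shore: the goat, the terrier]
3. Ferryman goes to the far shore with the ferret and the pigeon.  [the near shore: the hay, the wolf | the far shore: the ferret, the goat, the pigeon, the terrier]
4. Ferryman goes back to the near shore with the goat and the terrier.  [the near shore: the goat, the hay, the terrier, the wolf | the far shore: the ferret, the pigeon]
5. Ferryman goes to the far shore with the hay and the wolf.  [the near shore: the goat, the terrier | the far shore: the ferret, the hay, the pigeon, the wolf]
6. Ferryman goes back to the near shore alone.  [the near shore: the goat, the terrier | the far shore: the ferret, the hay, the pigeon, the wolf]
7. Ferryman goes to the far shore with the goat and the terrier.  [the near shore: — | the far shore: the ferret, the goat, the hay, the pigeon, the terrier, the wolf]

7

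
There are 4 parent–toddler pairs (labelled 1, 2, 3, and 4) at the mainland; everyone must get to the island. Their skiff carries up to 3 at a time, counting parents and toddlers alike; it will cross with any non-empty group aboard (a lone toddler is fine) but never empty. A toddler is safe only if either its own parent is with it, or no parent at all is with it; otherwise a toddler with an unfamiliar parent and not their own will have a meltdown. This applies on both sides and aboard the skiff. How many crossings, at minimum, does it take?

9

Counting alone: each trip to the island takes at most 3 across and each return brings at least 1 back, so after t trips out (and t−1 returns) at most 3t − (t−1) of the 8 are across; that first reaches 8 at t = 4, so at least 7 crossings are needed.
The safety rule pushes this higher. Following every safe sequence of crossings, the most of the 8 that can be at the island as the skiff arrives there on crossing 7 is 7 — never all 8.
So no plan with fewer than 9 crossings exists, and this one achieves 9:
1. parent 1 and toddler 1 cross → the island.
2. parent 1 crosses ← the mainland.
3. parent 1, parent 2, and toddler 2 cross → the island.
4. parent 1 and toddler 1 cross ← the mainland.
5. parent 1, parent 3, and parent 4 cross → the island.
6. toddler 2 crosses ← the mainland.
7. toddler 1 and toddler 2 cross → the island.
8. toddler 1 crosses ← the mainland.
9. toddler 1, toddler 3, and toddler 4 cross → the island.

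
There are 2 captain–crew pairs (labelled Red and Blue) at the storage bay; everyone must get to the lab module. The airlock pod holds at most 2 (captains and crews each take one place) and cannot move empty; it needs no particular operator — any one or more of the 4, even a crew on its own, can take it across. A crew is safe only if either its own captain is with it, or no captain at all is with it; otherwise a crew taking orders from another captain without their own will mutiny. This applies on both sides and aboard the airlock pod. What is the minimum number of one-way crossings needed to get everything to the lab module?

5

Counting alone: each trip to the lab module takes at most 2 across and each return brings at least 1 back, so after t trips out (and t−1 returns) at most 2t − (t−1) of the 4 are across; that first reaches 4 at t = 3, so at least 5 crossings are needed.
The plan below uses exactly 5 crossings, so it is optimal:
1. captain Red and crew Red cross → the lab module.
2. captain Red crosses ← the storage bay.
3. captain Blue and captain Red cross → the lab module.
4. captain Blue crosses ← the storage bay.
5. captain Blue and crew Blue cross → the lab module.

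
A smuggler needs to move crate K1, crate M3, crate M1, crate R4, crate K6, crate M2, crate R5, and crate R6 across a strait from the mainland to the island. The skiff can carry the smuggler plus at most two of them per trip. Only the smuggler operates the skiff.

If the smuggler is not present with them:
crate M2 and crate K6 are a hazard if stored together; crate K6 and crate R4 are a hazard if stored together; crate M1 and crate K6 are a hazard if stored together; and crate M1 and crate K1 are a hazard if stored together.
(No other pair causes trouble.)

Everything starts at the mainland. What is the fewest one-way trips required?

Counting alone: the smuggler can take at most 2 across per trip to the island, so moving all 8 needs at least 4 loaded trips out, with a return between consecutive ones — at least 7 crossings.
The safety rule pushes this higher. Following every safe sequence of crossings, the most of the 8 that can be at the island as the skiff arrives there on crossing 7 is 7 — never all 8.
So no plan with fewer than 9 crossings exists, and this one achieves 9:
1. Smuggler goes to the island with crate K1 and crate K6.
2. Smuggler goes back to the mainland alone.
3. Smuggler goes to the island with crate M3.
4. Smuggler goes back to the mainland alone.
5. Smuggler goes to the island with crate R5 and crate R6.
6. Smuggler goes back to the mainland alone.
7. Smuggler goes to the island with crate M2 and crate R4.
8. Smuggler goes back to the mainland with crate K6.
9. Smuggler goes to the island with crate K6 and crate M1.

9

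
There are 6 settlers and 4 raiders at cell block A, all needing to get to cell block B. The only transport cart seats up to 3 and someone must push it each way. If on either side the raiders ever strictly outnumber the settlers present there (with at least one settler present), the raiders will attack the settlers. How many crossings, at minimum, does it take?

Counting alone: each trip to cell block B takes at most 3 across and each return brings at least 1 back, so after t trips out (and t−1 returns) at most 3t − (t−1) of the 10 are across; that first reaches 10 at t = 5, so at least 9 crossings are needed.
The plan below uses exactly 9 crossings, so it is optimal:
1. 2 raiders → cell block B.  (cell block A: 6S 2R; cell block B: 0S 2R)
2. 1 raider ← cell block A.  (cell block A: 6S 3R; cell block B: 0S 1R)
3. 3 raiders → cell block B.  (cell block A: 6S 0R; cell block B: 0S 4R)
4. 1 raider ← cell block A.  (cell block A: 6S 1R; cell block B: 0S 3R)
5. 3 settlers → cell block B.  (cell block A: 3S 1R; cell block B: 3S 3R)
6. 1 raider ← cell block A.  (cell block A: 3S 2R; cell block B: 3S 2R)
7. 1 settler and 2 raiders → cell block B.  (cell block A: 2S 0R; cell block B: 4S 4R)
8. 1 raider ← cell block A.  (cell block A: 2S 1R; cell block B: 4S 3R)
9. 2 settlers and 1 raider → cell block B.  (cell block A: 0S 0R; cell block B: 6S 4R)

9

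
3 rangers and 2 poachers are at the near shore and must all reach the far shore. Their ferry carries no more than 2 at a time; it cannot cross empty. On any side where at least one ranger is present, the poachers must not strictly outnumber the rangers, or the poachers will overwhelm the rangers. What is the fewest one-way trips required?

7

Counting alone: each trip to the far shore takes at most 2 across and each return brings at least 1 back, so after t trips out (and t−1 returns) at most 2t − (t−1) of the 5 are across; that first reaches 5 at t = 4, so at least 7 crossings are needed.
The plan below uses exactly 7 crossings, so it is optimal:
1. 2 poachers → the far shore.  (the near shore: 3R 0P; the far shore: 0R 2P)
2. 1 poacher ← the near shore.  (the near shore: 3R 1P; the far shore: 0R 1P)
3. 2 rangers → the far shore.  (the near shore: 1R 1P; the far shore: 2R 1P)
4. 1 ranger ← the near shore.  (the near shore: 2R 1P; the far shore: 1R 1P)
5. 1 ranger and 1 poacher → the far shore.  (the near shore: 1R 0P; the far shore: 2R 2P)
6. 1 poacher ← the near shore.  (the near shore: 1R 1P; the far shore: 2R 1P)
7. 1 ranger and 1 poacher → the far shore.  (the near shore: 0R 0P; the far shore: 3R 2P)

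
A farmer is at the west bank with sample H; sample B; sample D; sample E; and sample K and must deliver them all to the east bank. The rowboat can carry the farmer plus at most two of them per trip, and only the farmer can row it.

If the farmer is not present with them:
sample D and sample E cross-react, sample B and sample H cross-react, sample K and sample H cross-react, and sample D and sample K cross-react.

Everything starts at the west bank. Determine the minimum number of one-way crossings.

7

Counting alone: the farmer can take at most 2 across per trip to the east bank, so moving all 5 needs at least 3 loaded trips out, with a return between consecutive ones — at least 5 crossings.
The safety rule pushes this higher. Following every safe sequence of crossings, the most of the 5 that can be at the east bank as the rowboat arrives there on crossing 5 is 4 — never all 5.
So no plan with fewer than 7 crossings exists, and this one achieves 7:
1. Farmer goes to the east bank with sample D and sample H.  [the west bank: sample B, sample E, sample K | the east bank: sample D, sample H]
2. Farmer goes back to the west bank alone.  [the west bank: sample B, sample E, sample K | the east bank: sample D, sample H]
3. Farmer goes to the east bank with sample B.  [the west bank: sample E, sample K | the east bank: sample B, sample D, sample H]
4. Farmer goes back to the west bank with sample H.  [the west bank: sample E, sample H, sample K | the east bank: sample B, sample D]
5. Farmer goes to the east bank with sample E and sample K.  [the west bank: sample H | the east bank: sample B, sample D, sample E, sample K]
6. Farmer goes back to the west bank with sample D.  [the west bank: sample D, sample H | the east bank: sample B, sample E, sample K]
7. Farmer goes to the east bank with sample D and sample H.  [the west bank: — | the east bank: sample B, sample D, sample E, sample H, sample K]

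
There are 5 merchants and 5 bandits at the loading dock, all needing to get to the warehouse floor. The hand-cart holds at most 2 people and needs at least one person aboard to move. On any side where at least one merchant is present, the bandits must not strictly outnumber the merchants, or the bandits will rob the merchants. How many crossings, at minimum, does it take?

impossible

Following every safe sequence of crossings from the start, the most of the 10 that can be at the warehouse floor as the hand-cart arrives there on crossings 1, 3, 5, 7 is 2, 3, 4, 5 respectively; the best ever achieved is 5 of 10.
From crossing 9 on, no configuration arises that was not already reachable earlier: only 13 distinct safe configurations (who is on which side, and where the hand-cart is) can ever be reached, none of them has everyone across, and every continuation just revisits them. They are: 0 merchants + 0 bandits across (hand-cart back at the start); 0 merchants + 1 bandit across (hand-cart there); 0 merchants + 1 bandit across (hand-cart back at the start); 0 merchants + 2 bandits across (hand-cart there); 0 merchants + 2 bandits across (hand-cart back at the start); 0 merchants + 3 bandits across (hand-cart there); 0 merchants + 3 bandits across (hand-cart back at the start); 0 merchants + 4 bandits across (hand-cart there); 0 merchants + 4 bandits across (hand-cart back at the start); 0 merchants + 5 bandits across (hand-cart there); 1 merchant + 1 bandit across (hand-cart there); 1 merchant + 1 bandit across (hand-cart back at the start); 2 merchants + 2 bandits across (hand-cart there). So no valid plan exists.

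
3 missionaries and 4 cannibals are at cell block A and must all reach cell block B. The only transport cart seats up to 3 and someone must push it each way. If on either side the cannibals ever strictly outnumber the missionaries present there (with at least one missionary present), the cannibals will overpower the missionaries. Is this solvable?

The cannibals already outnumber the missionaries at cell block A before anyone moves, so the starting position itself is disallowed.

No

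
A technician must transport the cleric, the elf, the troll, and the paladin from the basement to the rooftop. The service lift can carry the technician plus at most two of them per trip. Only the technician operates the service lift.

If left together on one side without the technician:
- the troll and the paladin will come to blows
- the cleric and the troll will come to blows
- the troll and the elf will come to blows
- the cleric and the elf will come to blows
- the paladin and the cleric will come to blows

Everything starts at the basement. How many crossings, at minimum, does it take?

5

Counting alone: the technician can take at most 2 across per trip to the rooftop, so moving all 4 needs at least 2 loaded trips out, with a return between consecutive ones — at least 3 crossings.
The safety rule pushes this higher. Following every safe sequence of crossings, the most of the 4 that can be at the rooftop as the service lift arrives there on crossing 3 is 3 — never all 4.
So no plan with fewer than 5 crossings exists, and this one achieves 5:
1. Technician goes to the rooftop with the cleric and the troll.  [the basement: the elf, the paladin | the rooftop: the cleric, the troll]
2. Technician goes back to the basement with the cleric.  [the basement: the cleric, the elf, the paladin | the rooftop: the troll]
3. Technician goes to the rooftop with the elf and the paladin.  [the basement: the cleric | the rooftop: the elf, the paladin, the troll]
4. Technician goes back to the basement with the troll.  [the basement: the cleric, the troll | the rooftop: the elf, the paladin]
5. Technician goes to the rooftop with the cleric and the troll.  [the basement: — | the rooftop: the cleric, the elf, the paladin, the troll]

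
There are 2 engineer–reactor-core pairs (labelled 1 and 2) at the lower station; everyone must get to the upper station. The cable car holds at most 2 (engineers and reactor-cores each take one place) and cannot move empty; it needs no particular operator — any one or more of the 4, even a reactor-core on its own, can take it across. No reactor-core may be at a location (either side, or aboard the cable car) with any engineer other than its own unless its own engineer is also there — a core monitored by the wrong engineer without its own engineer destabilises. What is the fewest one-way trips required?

Counting alone: each trip to the upper station takes at most 2 across and each return brings at least 1 back, so after t trips out (and t−1 returns) at most 2t − (t−1) of the 4 are across; that first reaches 4 at t = 3, so at least 5 crossings are needed.
The plan below uses exactly 5 crossings, so it is optimal:
1. engineer 1 and reactor-core 1 cross → the upper station.
2. engineer 1 crosses ← the lower station.
3. engineer 1 and engineer 2 cross → the upper station.
4. engineer 2 crosses ← the lower station.
5. engineer 2 and reactor-core 2 cross → the upper station.

5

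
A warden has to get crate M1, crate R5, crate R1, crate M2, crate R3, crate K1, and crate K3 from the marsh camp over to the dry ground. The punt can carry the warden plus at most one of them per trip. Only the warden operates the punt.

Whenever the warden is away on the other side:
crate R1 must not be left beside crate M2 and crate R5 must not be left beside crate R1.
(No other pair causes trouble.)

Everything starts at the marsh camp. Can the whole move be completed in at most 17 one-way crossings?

Yes

Yes — this plan uses 15 crossings (≤ 17):
1. Warden goes to the dry ground with crate R1.
2. Warden goes back to the marsh camp alone.
3. Warden goes to the dry ground with crate M1.
4. Warden goes back to the marsh camp alone.
5. Warden goes to the dry ground with crate R5.
6. Warden goes back to the marsh camp with crate R1.
7. Warden goes to the dry ground with crate M2.
8. Warden goes back to the marsh camp alone.
9. Warden goes to the dry ground with crate R3.
10. Warden goes back to the marsh camp alone.
11. Warden goes to the dry ground with crate K1.
12. Warden goes back to the marsh camp alone.
13. Warden goes to the dry ground with crate K3.
14. Warden goes back to the marsh camp alone.
15. Warden goes to the dry ground with crate R1.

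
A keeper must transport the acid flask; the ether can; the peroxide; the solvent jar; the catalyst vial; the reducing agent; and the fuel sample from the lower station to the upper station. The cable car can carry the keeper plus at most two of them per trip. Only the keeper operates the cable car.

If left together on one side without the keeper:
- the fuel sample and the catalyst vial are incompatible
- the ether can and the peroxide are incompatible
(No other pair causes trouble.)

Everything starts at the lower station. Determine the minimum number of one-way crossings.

7

Counting alone: the keeper can take at most 2 across per trip to the upper station, so moving all 7 needs at least 4 loaded trips out, with a return between consecutive ones — at least 7 crossings.
The plan below uses exactly 7 crossings, so it is optimal:
1. Keeper goes to the upper station with the catalyst vial and the ether can.  [the lower station: the acid flask, the fuel sample, the peroxide, the reducing agent, the solvent jar | the upper station: the catalyst vial, the ether can]
2. Keeper goes back to the lower station alone.  [the lower station: the acid flask, the fuel sample, the peroxide, the reducing agent, the solvent jar | the upper station: the catalyst vial, the ether can]
3. Keeper goes to the upper station with the acid flask.  [the lower station: the fuel sample, the peroxide, the reducing agent, the solvent jar | the upper station: the acid flask, the catalyst vial, the ether can]
4. Keeper goes back to the lower station alone.  [the lower station: the fuel sample, the peroxide, the reducing agent, the solvent jar | the upper station: the acid flask, the catalyst vial, the ether can]
5. Keeper goes to the upper station with the reducing agent and the solvent jar.  [the lower station: the fuel sample, the peroxide | the upper station: the acid flask, the catalyst vial, the ether can, the reducing agent, the solvent jar]
6. Keeper goes back to the lower station alone.  [the lower station: the fuel sample, the peroxide | the upper station: the acid flask, the catalyst vial, the ether can, the reducing agent, the solvent jar]
7. Keeper goes to the upper station with the fuel sample and the peroxide.  [the lower station: — | the upper station: the acid flask, the catalyst vial, the ether can, the fuel sample, the peroxide, the reducing agent, the solvent jar]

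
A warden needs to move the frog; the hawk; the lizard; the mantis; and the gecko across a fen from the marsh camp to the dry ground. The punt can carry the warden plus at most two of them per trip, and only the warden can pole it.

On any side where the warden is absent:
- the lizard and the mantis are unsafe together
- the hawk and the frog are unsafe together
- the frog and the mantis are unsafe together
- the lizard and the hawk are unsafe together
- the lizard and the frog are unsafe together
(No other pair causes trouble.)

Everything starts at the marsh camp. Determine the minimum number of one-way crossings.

7

Counting alone: the warden can take at most 2 across per trip to the dry ground, so moving all 5 needs at least 3 loaded trips out, with a return between consecutive ones — at least 5 crossings.
The safety rule pushes this higher. Following every safe sequence of crossings, the most of the 5 that can be at the dry ground as the punt arrives there on crossing 5 is 4 — never all 5.
So no plan with fewer than 7 crossings exists, and this one achieves 7:
1. Warden goes to the dry ground with the frog and the lizard.  [the marsh camp: the gecko, the hawk, the mantis | the dry ground: the frog, the lizard]
2. Warden goes back to the marsh camp with the frog.  [the marsh camp: the frog, the gecko, the hawk, the mantis | the dry ground: the lizard]
3. Warden goes to the dry ground with the frog and the gecko.  [the marsh camp: the hawk, the mantis | the dry ground: the frog, the gecko, the lizard]
4. Warden goes back to the marsh camp with the frog.  [the marsh camp: the frog, the hawk, the mantis | the dry ground: the gecko, the lizard]
5. Warden goes to the dry ground with the hawk and the mantis.  [the marsh camp: the frog | the dry ground: the gecko, the hawk, the lizard, the mantis]
6. Warden goes back to the marsh camp with the lizard.  [the marsh camp: the frog, the lizard | the dry ground: the gecko, the hawk, the mantis]
7. Warden goes to the dry ground with the frog and the lizard.  [the marsh camp: — | the dry ground: the frog, the gecko, the hawk, the lizard, the mantis]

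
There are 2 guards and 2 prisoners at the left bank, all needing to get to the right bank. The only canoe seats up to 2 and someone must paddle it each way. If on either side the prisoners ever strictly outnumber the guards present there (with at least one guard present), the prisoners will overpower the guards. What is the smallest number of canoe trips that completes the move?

Counting alone: each trip to the right bank takes at most 2 across and each return brings at least 1 back, so after t trips out (and t−1 returns) at most 2t − (t−1) of the 4 are across; that first reaches 4 at t = 3, so at least 5 crossings are needed.
The plan below uses exactly 5 crossings, so it is optimal:
1. 2 prisoners → the right bank.  (the left bank: 2G 0P; the right bank: 0G 2P)
2. 1 prisoner ← the left bank.  (the left bank: 2G 1P; the right bank: 0G 1P)
3. 2 guards → the right bank.  (the left bank: 0G 1P; the right bank: 2G 1P)
4. 1 prisoner ← the left bank.  (the left bank: 0G 2P; the right bank: 2G 0P)
5. 2 prisoners → the right bank.  (the left bank: 0G 0P; the right bank: 2G 2P)

5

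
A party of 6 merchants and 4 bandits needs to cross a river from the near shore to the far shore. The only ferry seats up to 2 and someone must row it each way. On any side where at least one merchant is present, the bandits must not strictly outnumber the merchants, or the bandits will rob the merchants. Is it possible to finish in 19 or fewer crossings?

Yes — this plan uses 17 crossings (≤ 19):
1. 2 bandits → the far shore.  (the near shore: 6M 2B; the far shore: 0M 2B)
2. 1 bandit ← the near shore.  (the near shore: 6M 3B; the far shore: 0M 1B)
3. 2 bandits → the far shore.  (the near shore: 6M 1B; the far shore: 0M 3B)
4. 1 bandit ← the near shore.  (the near shore: 6M 2B; the far shore: 0M 2B)
5. 2 merchants → the far shore.  (the near shore: 4M 2B; the far shore: 2M 2B)
6. 1 bandit ← the near shore.  (the near shore: 4M 3B; the far shore: 2M 1B)
7. 1 merchant and 1 bandit → the far shore.  (the near shore: 3M 2B; the far shore: 3M 2B)
8. 1 bandit ← the near shore.  (the near shore: 3M 3B; the far shore: 3M 1B)
9. 2 bandits → the far shore.  (the near shore: 3M 1B; the far shore: 3M 3B)
10. 1 bandit ← the near shore.  (the near shore: 3M 2B; the far shore: 3M 2B)
11. 1 merchant and 1 bandit → the far shore.  (the near shore: 2M 1B; the far shore: 4M 3B)
12. 1 bandit ← the near shore.  (the near shore: 2M 2B; the far shore: 4M 2B)
13. 2 bandits → the far shore.  (the near shore: 2M 0B; the far shore: 4M 4B)
14. 1 bandit ← the near shore.  (the near shore: 2M 1B; the far shore: 4M 3B)
15. 1 merchant and 1 bandit → the far shore.  (the near shore: 1M 0B; the far shore: 5M 4B)
16. 1 bandit ← the near shore.  (the near shore: 1M 1B; the far shore: 5M 3B)
17. 1 merchant and 1 bandit → the far shore.  (the near shore: 0M 0B; the far shore: 6M 4B)

Yes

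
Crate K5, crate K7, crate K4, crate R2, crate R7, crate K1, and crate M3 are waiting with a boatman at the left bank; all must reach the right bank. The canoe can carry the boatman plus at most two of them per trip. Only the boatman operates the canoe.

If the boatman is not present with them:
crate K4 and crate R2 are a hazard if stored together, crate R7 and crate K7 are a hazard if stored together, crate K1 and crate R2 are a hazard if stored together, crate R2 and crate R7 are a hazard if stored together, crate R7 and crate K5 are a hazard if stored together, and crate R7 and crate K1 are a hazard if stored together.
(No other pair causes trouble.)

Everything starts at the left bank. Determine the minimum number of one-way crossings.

Counting alone: the boatman can take at most 2 across per trip to the right bank, so moving all 7 needs at least 4 loaded trips out, with a return between consecutive ones — at least 7 crossings.
The safety rule pushes this higher. Following every safe sequence of crossings, the most of the 7 that can be at the right bank as the canoe arrives there on crossings 7, 9 is 5, 6 respectively — never all 7.
So no plan with fewer than 11 crossings exists, and this one achieves 11:
1. Boatman goes to the right bank with crate R2 and crate R7.
2. Boatman goes back to the left bank with crate R2.
3. Boatman goes to the right bank with crate K5 and crate R2.
4. Boatman goes back to the left bank with crate R7.
5. Boatman goes to the right bank with crate K7 and crate R7.
6. Boatman goes back to the left bank with crate R7.
7. Boatman goes to the right bank with crate K1 and crate K4.
8. Boatman goes back to the left bank with crate R2.
9. Boatman goes to the right bank with crate M3 and crate R2.
10. Boatman goes back to the left bank with crate R2.
11. Boatman goes to the right bank with crate R2 and crate R7.

11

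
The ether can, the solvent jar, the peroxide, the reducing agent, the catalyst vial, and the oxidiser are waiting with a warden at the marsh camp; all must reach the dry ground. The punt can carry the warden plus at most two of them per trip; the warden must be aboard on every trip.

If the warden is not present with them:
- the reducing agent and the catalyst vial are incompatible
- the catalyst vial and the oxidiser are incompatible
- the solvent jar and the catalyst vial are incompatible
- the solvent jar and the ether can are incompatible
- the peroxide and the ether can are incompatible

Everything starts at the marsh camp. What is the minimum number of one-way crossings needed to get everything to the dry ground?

7

Counting alone: the warden can take at most 2 across per trip to the dry ground, so moving all 6 needs at least 3 loaded trips out, with a return between consecutive ones — at least 5 crossings.
The safety rule pushes this higher. Following every safe sequence of crossings, the most of the 6 that can be at the dry ground as the punt arrives there on crossing 5 is 5 — never all 6.
So no plan with fewer than 7 crossings exists, and this one achieves 7:
1. Warden goes to the dry ground with the catalyst vial and the ether can.  [the marsh camp: the oxidiser, the peroxide, the reducing agent, the solvent jar | the dry ground: the catalyst vial, the ether can]
2. Warden goes back to the marsh camp alone.  [the marsh camp: the oxidiser, the peroxide, the reducing agent, the solvent jar | the dry ground: the catalyst vial, the ether can]
3. Warden goes to the dry ground with the peroxide and the solvent jar.  [the marsh camp: the oxidiser, the reducing agent | the dry ground: the catalyst vial, the ether can, the peroxide, the solvent jar]
4. Warden goes back to the marsh camp with the catalyst vial and the ether can.  [the marsh camp: the catalyst vial, the ether can, the oxidiser, the reducing agent | the dry ground: the peroxide, the solvent jar]
5. Warden goes to the dry ground with the oxidiser and the reducing agent.  [the marsh camp: the catalyst vial, the ether can | the dry ground: the oxidiser, the peroxide, the reducing agent, the solvent jar]
6. Warden goes back to the marsh camp alone.  [the marsh camp: the catalyst vial, the ether can | the dry ground: the oxidiser, the peroxide, the reducing agent, the solvent jar]
7. Warden goes to the dry ground with the catalyst vial and the ether can.  [the marsh camp: — | the dry ground: the catalyst vial, the ether can, the oxidiser, the peroxide, the reducing agent, the solvent jar]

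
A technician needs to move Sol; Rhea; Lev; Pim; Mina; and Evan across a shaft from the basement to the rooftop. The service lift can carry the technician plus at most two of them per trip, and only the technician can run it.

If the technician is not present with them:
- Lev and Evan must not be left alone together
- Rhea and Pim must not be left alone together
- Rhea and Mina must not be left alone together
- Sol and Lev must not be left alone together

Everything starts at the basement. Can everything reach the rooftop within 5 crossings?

No

Counting alone: the technician can take at most 2 across per trip to the rooftop, so moving all 6 needs at least 3 loaded trips out, with a return between consecutive ones — at least 5 crossings.
The safety rule pushes this higher. Following every safe sequence of crossings, the most of the 6 that can be at the rooftop as the service lift arrives there on crossing 5 is 5 — never all 6.
So the move cannot be finished within 5 crossings. (The shortest complete plan takes 7:)
1. Technician goes to the rooftop with Lev and Rhea.  [the basement: Evan, Mina, Pim, Sol | the rooftop: Lev, Rhea]
2. Technician goes back to the basement alone.  [the basement: Evan, Mina, Pim, Sol | the rooftop: Lev, Rhea]
3. Technician goes to the rooftop with Pim and Sol.  [the basement: Evan, Mina | the rooftop: Lev, Pim, Rhea, Sol]
4. Technician goes back to the basement with Lev and Rhea.  [the basement: Evan, Lev, Mina, Rhea | the rooftop: Pim, Sol]
5. Technician goes to the rooftop with Evan and Mina.  [the basement: Lev, Rhea | the rooftop: Evan, Mina, Pim, Sol]
6. Technician goes back to the basement alone.  [the basement: Lev, Rhea | the rooftop: Evan, Mina, Pim, Sol]
7. Technician goes to the rooftop with Lev and Rhea.  [the basement: — | the rooftop: Evan, Lev, Mina, Pim, Rhea, Sol]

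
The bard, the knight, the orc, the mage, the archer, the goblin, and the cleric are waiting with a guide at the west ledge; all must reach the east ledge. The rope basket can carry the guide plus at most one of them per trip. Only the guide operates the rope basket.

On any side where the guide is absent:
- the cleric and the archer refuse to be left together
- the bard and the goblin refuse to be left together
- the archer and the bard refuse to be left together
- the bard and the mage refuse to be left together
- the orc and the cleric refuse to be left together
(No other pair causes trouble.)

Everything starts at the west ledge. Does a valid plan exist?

No

Whatever the first load, the items left behind include a forbidden pair without the guide. No opening move is safe, so no plan exists.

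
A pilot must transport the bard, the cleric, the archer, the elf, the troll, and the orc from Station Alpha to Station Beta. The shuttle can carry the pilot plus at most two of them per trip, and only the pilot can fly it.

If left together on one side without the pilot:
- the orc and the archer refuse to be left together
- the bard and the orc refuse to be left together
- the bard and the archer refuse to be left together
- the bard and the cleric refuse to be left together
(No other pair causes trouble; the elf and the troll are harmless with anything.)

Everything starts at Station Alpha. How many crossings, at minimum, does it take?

Counting alone: the pilot can take at most 2 across per trip to Station Beta, so moving all 6 needs at least 3 loaded trips out, with a return between consecutive ones — at least 5 crossings.
The safety rule pushes this higher. Following every safe sequence of crossings, the most of the 6 that can be at Station Beta as the shuttle arrives there on crossings 5, 7 is 4, 5 respectively — never all 6.
So no plan with fewer than 9 crossings exists, and this one achieves 9:
1. Pilot goes to Station Beta with the archer and the bard.
2. Pilot goes back to Station Alpha with the bard.
3. Pilot goes to Station Beta with the bard and the cleric.
4. Pilot goes back to Station Alpha with the bard.
5. Pilot goes to Station Beta with the bard and the elf.
6. Pilot goes back to Station Alpha with the bard.
7. Pilot goes to Station Beta with the bard and the troll.
8. Pilot goes back to Station Alpha with the bard.
9. Pilot goes to Station Beta with the bard and the orc.

9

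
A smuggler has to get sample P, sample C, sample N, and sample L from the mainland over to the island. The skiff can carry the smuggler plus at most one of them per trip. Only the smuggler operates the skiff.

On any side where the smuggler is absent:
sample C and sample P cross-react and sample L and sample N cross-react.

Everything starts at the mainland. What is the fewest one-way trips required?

impossible

Whatever the first load, the items left behind include a forbidden pair without the smuggler. No opening move is safe, so no plan exists.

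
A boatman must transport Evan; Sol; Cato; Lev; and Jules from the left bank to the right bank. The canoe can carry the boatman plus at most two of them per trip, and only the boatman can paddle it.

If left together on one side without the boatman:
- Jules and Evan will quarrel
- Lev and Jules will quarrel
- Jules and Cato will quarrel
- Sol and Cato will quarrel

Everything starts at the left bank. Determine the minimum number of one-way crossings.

5

Counting alone: the boatman can take at most 2 across per trip to the right bank, so moving all 5 needs at least 3 loaded trips out, with a return between consecutive ones — at least 5 crossings.
The plan below uses exactly 5 crossings, so it is optimal:
1. Boatman goes to the right bank with Jules and Sol.  [the left bank: Cato, Evan, Lev | the right bank: Jules, Sol]
2. Boatman goes back to the left bank alone.  [the left bank: Cato, Evan, Lev | the right bank: Jules, Sol]
3. Boatman goes to the right bank with Evan and Lev.  [the left bank: Cato | the right bank: Evan, Jules, Lev, Sol]
4. Boatman goes back to the left bank with Jules.  [the left bank: Cato, Jules | the right bank: Evan, Lev, Sol]
5. Boatman goes to the right bank with Cato and Jules.  [the left bank: — | the right bank: Cato, Evan, Jules, Lev, Sol]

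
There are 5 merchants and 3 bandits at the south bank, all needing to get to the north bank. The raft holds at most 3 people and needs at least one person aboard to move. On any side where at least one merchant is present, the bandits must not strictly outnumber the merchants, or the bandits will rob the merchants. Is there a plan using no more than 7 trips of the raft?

Yes

Yes — this plan uses 7 crossings (≤ 7):
1. 2 bandits → the north bank.  (the south bank: 5M 1B; the north bank: 0M 2B)
2. 1 bandit ← the south bank.  (the south bank: 5M 2B; the north bank: 0M 1B)
3. 2 merchants and 1 bandit → the north bank.  (the south bank: 3M 1B; the north bank: 2M 2B)
4. 1 bandit ← the south bank.  (the south bank: 3M 2B; the north bank: 2M 1B)
5. 1 merchant and 2 bandits → the north bank.  (the south bank: 2M 0B; the north bank: 3M 3B)
6. 1 bandit ← the south bank.  (the south bank: 2M 1B; the north bank: 3M 2B)
7. 2 merchants and 1 bandit → the north bank.  (the south bank: 0M 0B; the north bank: 5M 3B)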